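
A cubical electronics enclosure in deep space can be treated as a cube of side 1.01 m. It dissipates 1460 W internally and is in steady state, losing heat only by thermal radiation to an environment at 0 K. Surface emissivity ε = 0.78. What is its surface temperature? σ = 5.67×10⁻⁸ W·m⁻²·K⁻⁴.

Steady state: internal power = radiated power, P = εσA T⁴.
Radiating area A = 6L² = 6.121 m².
T⁴ = P/(εσA) = 1460/(0.78·5.67×10⁻⁸·6.121) = 5.394×10⁹ K⁴.
T = (5.394×10⁹)^(1/4).

T ≈ 271 K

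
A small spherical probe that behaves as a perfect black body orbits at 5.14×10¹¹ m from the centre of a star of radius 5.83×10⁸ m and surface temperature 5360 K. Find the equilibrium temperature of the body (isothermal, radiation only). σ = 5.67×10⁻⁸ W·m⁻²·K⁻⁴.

T ≈ 128 K

The star's surface emits σT_*⁴; at distance d the flux is S = σT_*⁴(R_*/d)².
S = 5.67×10⁻⁸·(5360)⁴·(5.83×10⁸/5.14×10¹¹)² = 60.21 W/m².
For an isothermal sphere T⁴ = (1−a)S/(4σ) = 2.655×10⁸ K⁴.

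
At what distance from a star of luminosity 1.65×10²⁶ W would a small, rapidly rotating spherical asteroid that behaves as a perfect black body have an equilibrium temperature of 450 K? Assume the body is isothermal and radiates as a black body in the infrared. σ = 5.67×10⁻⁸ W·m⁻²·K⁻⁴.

For an isothermal black-emitting sphere, (1−a)S·πr² = σ·4πr²·T⁴ ⇒ S = 4σT⁴/(1−a).
S = 4·5.67×10⁻⁸·(450)⁴/1.00 = 9300 W/m².
Flux falls as S = L/(4πd²), so d = √(L/(4πS)) = √(1.65×10²⁶/(4π·9300)).

d ≈ 3.76×10¹⁰ m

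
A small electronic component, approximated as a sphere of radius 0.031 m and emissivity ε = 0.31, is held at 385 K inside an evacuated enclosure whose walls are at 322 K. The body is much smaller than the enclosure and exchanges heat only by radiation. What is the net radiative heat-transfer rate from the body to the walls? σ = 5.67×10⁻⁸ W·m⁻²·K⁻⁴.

P_net ≈ 2.38 W

For a small grey body in a large enclosure: P_net = εσA(T_body⁴ − T_wall⁴).
A = 4πr² = 0.01208 m²; T_body⁴ − T_wall⁴ = 2.197×10¹⁰ − 1.075×10¹⁰ = 1.122×10¹⁰ K⁴.
|P_net| = 0.31·5.67×10⁻⁸·0.01208·1.122×10¹⁰.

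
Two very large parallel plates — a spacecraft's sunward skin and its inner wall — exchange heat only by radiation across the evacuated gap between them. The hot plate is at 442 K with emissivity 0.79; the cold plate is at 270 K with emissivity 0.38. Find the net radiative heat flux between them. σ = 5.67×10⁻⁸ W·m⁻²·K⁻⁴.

q ≈ 643 W/m²

For two infinite grey parallel plates, q = σ(T₁⁴ − T₂⁴)/(1/ε₁ + 1/ε₂ − 1).
T₁⁴ − T₂⁴ = 3.817×10¹⁰ − 5.314×10⁹ = 3.285×10¹⁰ K⁴.
1/ε₁ + 1/ε₂ − 1 = 1.266 + 2.632 − 1 = 2.897.
q = 5.67×10⁻⁸ × 3.285×10¹⁰ / 2.897.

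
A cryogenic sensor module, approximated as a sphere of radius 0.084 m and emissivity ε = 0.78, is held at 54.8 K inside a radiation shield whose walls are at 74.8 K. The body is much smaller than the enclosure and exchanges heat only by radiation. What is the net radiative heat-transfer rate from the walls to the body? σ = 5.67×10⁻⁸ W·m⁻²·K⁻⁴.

For a small grey body in a large enclosure: P_net = εσA(T_body⁴ − T_wall⁴).
A = 4πr² = 0.08867 m²; T_body⁴ − T_wall⁴ = 9.018×10⁶ − 3.130×10⁷ = -2.229×10⁷ K⁴.
|P_net| = 0.78·5.67×10⁻⁸·0.08867·2.229×10⁷.

P_net ≈ 0.0874 W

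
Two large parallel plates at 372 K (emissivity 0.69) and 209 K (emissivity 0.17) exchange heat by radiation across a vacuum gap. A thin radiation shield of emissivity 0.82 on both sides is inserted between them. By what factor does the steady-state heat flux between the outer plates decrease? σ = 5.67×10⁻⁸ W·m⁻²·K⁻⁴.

factor ≈ 1.23

Without shield: q₀ = σΔ(T⁴)/(1/ε₁+1/ε₂−1) with denominator 6.332.
With shield the two gaps are in series; the resistances add: (1/ε₁+1/ε_s−1)+(1/ε_s+1/ε₂−1) = 1.669+6.102 = 7.771.
Heat-flux ratio q₀/q = 7.771/6.332.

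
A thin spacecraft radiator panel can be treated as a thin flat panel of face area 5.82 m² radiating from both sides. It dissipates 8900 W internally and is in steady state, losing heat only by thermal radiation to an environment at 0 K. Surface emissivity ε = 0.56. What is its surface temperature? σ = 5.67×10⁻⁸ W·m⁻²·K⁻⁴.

T ≈ 394 K

Steady state: internal power = radiated power, P = εσA T⁴.
Radiating area A = 2·5.82 = 11.64 m².
T⁴ = P/(εσA) = 8900/(0.56·5.67×10⁻⁸·11.64) = 2.408×10¹⁰ K⁴.
T = (2.408×10¹⁰)^(1/4).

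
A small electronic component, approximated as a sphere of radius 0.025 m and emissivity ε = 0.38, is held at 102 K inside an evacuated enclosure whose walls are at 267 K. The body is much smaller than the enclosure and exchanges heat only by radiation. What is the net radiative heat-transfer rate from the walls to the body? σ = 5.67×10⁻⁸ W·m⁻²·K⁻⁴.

P_net ≈ 0.842 W

For a small grey body in a large enclosure: P_net = εσA(T_body⁴ − T_wall⁴).
A = 4πr² = 0.007854 m²; T_body⁴ − T_wall⁴ = 1.082×10⁸ − 5.082×10⁹ = -4.974×10⁹ K⁴.
|P_net| = 0.38·5.67×10⁻⁸·0.007854·4.974×10⁹.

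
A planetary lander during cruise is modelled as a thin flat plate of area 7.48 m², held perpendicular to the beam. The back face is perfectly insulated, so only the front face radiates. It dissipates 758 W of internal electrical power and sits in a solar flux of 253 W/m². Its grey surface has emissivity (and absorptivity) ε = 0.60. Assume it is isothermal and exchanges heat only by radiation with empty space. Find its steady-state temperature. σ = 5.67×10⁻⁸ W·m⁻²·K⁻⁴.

At steady state, absorbed solar power + internal power = radiated power.
Absorbed: α·S·A_cross = 0.60·253·7.480 = 1135 W (cross-section A).
Total input = 1135 + 758 = 1893 W.
Radiated: εσ·A_surf·T⁴ with A_surf = A = 7.480 m².
T⁴ = 1893/(0.60·5.67×10⁻⁸·7.480) = 7.441×10⁹ K⁴.

T ≈ 294 K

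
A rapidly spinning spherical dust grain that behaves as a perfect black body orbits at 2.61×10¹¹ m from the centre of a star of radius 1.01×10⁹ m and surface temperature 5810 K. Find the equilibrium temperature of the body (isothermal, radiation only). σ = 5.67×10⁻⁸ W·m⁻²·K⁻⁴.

T ≈ 256 K

The star's surface emits σT_*⁴; at distance d the flux is S = σT_*⁴(R_*/d)².
S = 5.67×10⁻⁸·(5810)⁴·(1.01×10⁹/2.61×10¹¹)² = 967.5 W/m².
For an isothermal sphere T⁴ = (1−a)S/(4σ) = 4.266×10⁹ K⁴.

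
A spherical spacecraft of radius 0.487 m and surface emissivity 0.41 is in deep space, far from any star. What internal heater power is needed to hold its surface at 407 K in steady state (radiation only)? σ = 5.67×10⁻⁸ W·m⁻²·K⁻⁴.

P ≈ 1900 W

P = εσ·4πr²·T⁴.
4πr² = 2.980 m²; T⁴ = 2.744×10¹⁰ K⁴.
P = 0.41·5.67×10⁻⁸·2.980·2.744×10¹⁰.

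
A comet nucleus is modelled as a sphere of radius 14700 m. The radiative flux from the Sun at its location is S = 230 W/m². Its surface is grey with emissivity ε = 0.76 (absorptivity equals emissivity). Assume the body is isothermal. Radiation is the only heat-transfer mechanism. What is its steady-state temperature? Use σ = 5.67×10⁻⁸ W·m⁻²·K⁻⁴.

T ≈ 178 K

At equilibrium, absorbed power = emitted power.
Absorbing cross-section = πr² = 6.789×10⁸ m²; emitting surface = 4πr² = 2.715×10⁹ m² (ratio 4).
εS·A_cross = εσ·A_surf·T⁴  ⇒  T⁴ = S/(4σ)   (ε cancels).
T⁴ = 230/(4·5.67×10⁻⁸) = 1.014×10⁹ K⁴.
T = (1.014×10⁹)^(1/4).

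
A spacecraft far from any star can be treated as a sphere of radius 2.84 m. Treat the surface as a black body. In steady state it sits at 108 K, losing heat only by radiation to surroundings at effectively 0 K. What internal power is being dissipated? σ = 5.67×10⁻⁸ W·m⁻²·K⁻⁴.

Steady state: P = εσA T⁴.
A = 4πr² = 101.4 m²; T⁴ = (108)⁴ = 1.360×10⁸ K⁴.
P = 1.0 × 5.67×10⁻⁸ × 101.4 × 1.360×10⁸.

P ≈ 782 W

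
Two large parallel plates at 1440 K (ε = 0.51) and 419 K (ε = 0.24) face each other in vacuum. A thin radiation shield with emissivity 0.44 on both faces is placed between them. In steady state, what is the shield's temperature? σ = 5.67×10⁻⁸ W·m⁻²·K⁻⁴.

In steady state the net flux on the hot side equals that on the cold side.
σ(T₁⁴−T_s⁴)/D₁ = σ(T_s⁴−T₂⁴)/D₂, with D₁ = 1/ε₁+1/ε_s−1 = 3.234, D₂ = 1/ε_s+1/ε₂−1 = 5.439.
Solve for T_s⁴: T_s⁴ = (D₂·T₁⁴ + D₁·T₂⁴)/(D₁+D₂) = 2.708×10¹² K⁴.

T_s ≈ 1280 K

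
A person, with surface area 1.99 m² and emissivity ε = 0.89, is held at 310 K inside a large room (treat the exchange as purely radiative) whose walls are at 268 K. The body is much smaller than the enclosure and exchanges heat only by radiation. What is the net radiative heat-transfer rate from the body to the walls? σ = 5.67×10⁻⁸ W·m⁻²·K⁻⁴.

P_net ≈ 409 W

For a small grey body in a large enclosure: P_net = εσA(T_body⁴ − T_wall⁴).
A = 1.99 m²; T_body⁴ − T_wall⁴ = 9.235×10⁹ − 5.159×10⁹ = 4.077×10⁹ K⁴.
|P_net| = 0.89·5.67×10⁻⁸·1.990·4.077×10⁹.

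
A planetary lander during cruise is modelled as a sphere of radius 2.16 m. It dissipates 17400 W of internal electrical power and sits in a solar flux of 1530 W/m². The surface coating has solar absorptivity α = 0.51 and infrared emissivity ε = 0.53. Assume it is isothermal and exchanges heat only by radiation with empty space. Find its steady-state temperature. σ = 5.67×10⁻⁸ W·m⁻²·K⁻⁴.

T ≈ 358 K

At steady state, absorbed solar power + internal power = radiated power.
Absorbed: α·S·A_cross = 0.51·1530·14.66 = 11440 W (cross-section πr²).
Total input = 11440 + 17400 = 28840 W.
Radiated: εσ·A_surf·T⁴ with A_surf = 4πr² = 58.63 m².
T⁴ = 28840/(0.53·5.67×10⁻⁸·58.63) = 1.637×10¹⁰ K⁴.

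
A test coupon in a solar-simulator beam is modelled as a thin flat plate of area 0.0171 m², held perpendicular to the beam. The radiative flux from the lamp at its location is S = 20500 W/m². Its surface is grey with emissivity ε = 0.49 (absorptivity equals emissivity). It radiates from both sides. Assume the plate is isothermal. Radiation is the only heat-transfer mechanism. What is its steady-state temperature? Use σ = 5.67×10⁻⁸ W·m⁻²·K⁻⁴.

T ≈ 652 K

At equilibrium, absorbed power = emitted power.
Absorbing cross-section = A = 0.01710 m²; emitting surface = 2A = 0.03420 m² (ratio 2).
εS·A_cross = εσ·A_surf·T⁴  ⇒  T⁴ = S/(2σ)   (ε cancels).
T⁴ = 20500/(2·5.67×10⁻⁸) = 1.808×10¹¹ K⁴.
T = (1.808×10¹¹)^(1/4).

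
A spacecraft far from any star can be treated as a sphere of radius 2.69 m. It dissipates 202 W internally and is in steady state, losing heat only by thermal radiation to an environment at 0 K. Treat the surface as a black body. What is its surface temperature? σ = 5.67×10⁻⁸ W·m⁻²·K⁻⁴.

Steady state: internal power = radiated power, P = εσA T⁴.
Radiating area A = 4πr² = 90.93 m².
T⁴ = P/(εσA) = 202/(1.0·5.67×10⁻⁸·90.93) = 3.918×10⁷ K⁴.
T = (3.918×10⁷)^(1/4).

T ≈ 79.1 K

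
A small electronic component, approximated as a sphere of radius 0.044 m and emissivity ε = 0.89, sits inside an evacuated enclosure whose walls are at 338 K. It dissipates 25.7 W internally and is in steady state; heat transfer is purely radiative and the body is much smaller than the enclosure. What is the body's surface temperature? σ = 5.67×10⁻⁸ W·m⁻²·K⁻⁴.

For a small grey body in a large enclosure, net radiated power = εσA(T⁴ − T_w⁴).
Steady state: P = εσA(T⁴ − T_w⁴) with A = 4πr² = 0.02433 m².
T⁴ = P/(εσA) + T_w⁴ = 25.7/(0.89·5.67×10⁻⁸·0.02433) + (338)⁴
    = 2.093×10¹⁰ + 1.305×10¹⁰ = 3.399×10¹⁰ K⁴.

T ≈ 429 K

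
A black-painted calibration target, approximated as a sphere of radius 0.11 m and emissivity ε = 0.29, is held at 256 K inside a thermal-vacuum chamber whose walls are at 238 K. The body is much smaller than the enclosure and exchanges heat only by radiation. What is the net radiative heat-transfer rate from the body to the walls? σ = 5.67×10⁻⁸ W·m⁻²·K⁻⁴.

For a small grey body in a large enclosure: P_net = εσA(T_body⁴ − T_wall⁴).
A = 4πr² = 0.1521 m²; T_body⁴ − T_wall⁴ = 4.295×10⁹ − 3.209×10⁹ = 1.086×10⁹ K⁴.
|P_net| = 0.29·5.67×10⁻⁸·0.1521·1.086×10⁹.

P_net ≈ 2.72 W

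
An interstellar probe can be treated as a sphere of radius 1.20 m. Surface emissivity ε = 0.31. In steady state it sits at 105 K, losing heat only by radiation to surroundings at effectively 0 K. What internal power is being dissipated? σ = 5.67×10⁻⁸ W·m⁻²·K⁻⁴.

P ≈ 38.7 W

Steady state: P = εσA T⁴.
A = 4πr² = 18.10 m²; T⁴ = (105)⁴ = 1.216×10⁸ K⁴.
P = 0.31 × 5.67×10⁻⁸ × 18.10 × 1.216×10⁸.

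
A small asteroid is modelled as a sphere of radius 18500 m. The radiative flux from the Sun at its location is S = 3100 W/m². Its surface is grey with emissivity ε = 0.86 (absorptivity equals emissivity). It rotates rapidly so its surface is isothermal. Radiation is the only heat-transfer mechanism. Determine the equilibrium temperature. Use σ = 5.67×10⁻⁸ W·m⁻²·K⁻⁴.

At equilibrium, absorbed power = emitted power.
Absorbing cross-section = πr² = 1.075×10⁹ m²; emitting surface = 4πr² = 4.301×10⁹ m² (ratio 4).
εS·A_cross = εσ·A_surf·T⁴  ⇒  T⁴ = S/(4σ)   (ε cancels).
T⁴ = 3100/(4·5.67×10⁻⁸) = 1.367×10¹⁰ K⁴.
T = (1.367×10¹⁰)^(1/4).

T ≈ 342 K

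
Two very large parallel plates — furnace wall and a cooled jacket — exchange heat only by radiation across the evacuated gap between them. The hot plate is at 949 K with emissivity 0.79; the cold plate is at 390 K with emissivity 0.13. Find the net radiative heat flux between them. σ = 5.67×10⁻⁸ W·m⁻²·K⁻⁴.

For two infinite grey parallel plates, q = σ(T₁⁴ − T₂⁴)/(1/ε₁ + 1/ε₂ − 1).
T₁⁴ − T₂⁴ = 8.111×10¹¹ − 2.313×10¹⁰ = 7.879×10¹¹ K⁴.
1/ε₁ + 1/ε₂ − 1 = 1.266 + 7.692 − 1 = 7.958.
q = 5.67×10⁻⁸ × 7.879×10¹¹ / 7.958.

q ≈ 5610 W/m²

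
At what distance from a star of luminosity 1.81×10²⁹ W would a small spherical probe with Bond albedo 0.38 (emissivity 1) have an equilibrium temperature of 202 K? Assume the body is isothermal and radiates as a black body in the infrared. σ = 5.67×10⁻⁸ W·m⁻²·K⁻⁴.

d ≈ 4.86×10¹² m

For an isothermal black-emitting sphere, (1−a)S·πr² = σ·4πr²·T⁴ ⇒ S = 4σT⁴/(1−a).
S = 4·5.67×10⁻⁸·(202)⁴/0.620 = 609.1 W/m².
Flux falls as S = L/(4πd²), so d = √(L/(4πS)) = √(1.81×10²⁹/(4π·609.1)).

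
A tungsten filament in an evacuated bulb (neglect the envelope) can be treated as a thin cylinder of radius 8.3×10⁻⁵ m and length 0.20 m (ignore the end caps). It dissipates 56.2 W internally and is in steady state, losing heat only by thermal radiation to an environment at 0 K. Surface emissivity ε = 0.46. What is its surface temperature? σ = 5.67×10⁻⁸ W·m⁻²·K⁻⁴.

Steady state: internal power = radiated power, P = εσA T⁴.
Radiating area A = 2πrL = 1.043×10⁻⁴ m².
T⁴ = P/(εσA) = 56.2/(0.46·5.67×10⁻⁸·1.043×10⁻⁴) = 2.066×10¹³ K⁴.
T = (2.066×10¹³)^(1/4).

T ≈ 2130 K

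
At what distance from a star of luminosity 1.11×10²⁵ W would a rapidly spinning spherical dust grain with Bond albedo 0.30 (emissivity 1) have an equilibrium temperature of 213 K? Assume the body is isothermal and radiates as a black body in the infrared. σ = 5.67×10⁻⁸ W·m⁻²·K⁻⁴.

d ≈ 3.64×10¹⁰ m

For an isothermal black-emitting sphere, (1−a)S·πr² = σ·4πr²·T⁴ ⇒ S = 4σT⁴/(1−a).
S = 4·5.67×10⁻⁸·(213)⁴/0.700 = 666.9 W/m².
Flux falls as S = L/(4πd²), so d = √(L/(4πS)) = √(1.11×10²⁵/(4π·666.9)).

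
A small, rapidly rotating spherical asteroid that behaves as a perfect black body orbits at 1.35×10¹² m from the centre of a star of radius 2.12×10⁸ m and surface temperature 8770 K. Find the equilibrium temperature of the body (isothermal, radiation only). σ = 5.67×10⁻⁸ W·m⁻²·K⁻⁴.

The star's surface emits σT_*⁴; at distance d the flux is S = σT_*⁴(R_*/d)².
S = 5.67×10⁻⁸·(8770)⁴·(2.12×10⁸/1.35×10¹²)² = 8.272 W/m².
For an isothermal sphere T⁴ = (1−a)S/(4σ) = 3.647×10⁷ K⁴.

T ≈ 77.7 K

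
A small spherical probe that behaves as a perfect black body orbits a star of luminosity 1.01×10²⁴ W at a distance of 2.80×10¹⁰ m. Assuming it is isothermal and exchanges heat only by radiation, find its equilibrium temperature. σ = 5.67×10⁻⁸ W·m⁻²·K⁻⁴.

First find the stellar flux at distance d: S = L/(4πd²) = 1.01×10²⁴/(4π·(2.80×10¹⁰)²) = 102.5 W/m².
For an isothermal sphere, absorbed (1−a)S·πr² = emitted σ·4πr²·T⁴, so T⁴ = (1−a)S/(4σ).
T⁴ = 1.00·102.5/(4·5.67×10⁻⁸) = 4.520×10⁸ K⁴.

T ≈ 146 K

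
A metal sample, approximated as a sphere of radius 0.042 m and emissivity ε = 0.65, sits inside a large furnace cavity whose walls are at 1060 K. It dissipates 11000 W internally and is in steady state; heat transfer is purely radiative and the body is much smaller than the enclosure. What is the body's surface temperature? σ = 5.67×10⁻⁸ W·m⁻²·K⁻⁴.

For a small grey body in a large enclosure, net radiated power = εσA(T⁴ − T_w⁴).
Steady state: P = εσA(T⁴ − T_w⁴) with A = 4πr² = 0.02217 m².
T⁴ = P/(εσA) + T_w⁴ = 11000/(0.65·5.67×10⁻⁸·0.02217) + (1060)⁴
    = 1.346×10¹³ + 1.262×10¹² = 1.473×10¹³ K⁴.

T ≈ 1960 K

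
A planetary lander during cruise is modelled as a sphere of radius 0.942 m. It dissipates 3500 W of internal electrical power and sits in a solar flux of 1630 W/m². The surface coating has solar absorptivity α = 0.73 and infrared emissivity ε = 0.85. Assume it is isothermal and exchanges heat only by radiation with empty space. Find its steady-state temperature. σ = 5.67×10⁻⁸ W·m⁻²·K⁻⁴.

At steady state, absorbed solar power + internal power = radiated power.
Absorbed: α·S·A_cross = 0.73·1630·2.788 = 3317 W (cross-section πr²).
Total input = 3317 + 3500 = 6817 W.
Radiated: εσ·A_surf·T⁴ with A_surf = 4πr² = 11.15 m².
T⁴ = 6817/(0.85·5.67×10⁻⁸·11.15) = 1.268×10¹⁰ K⁴.

T ≈ 336 K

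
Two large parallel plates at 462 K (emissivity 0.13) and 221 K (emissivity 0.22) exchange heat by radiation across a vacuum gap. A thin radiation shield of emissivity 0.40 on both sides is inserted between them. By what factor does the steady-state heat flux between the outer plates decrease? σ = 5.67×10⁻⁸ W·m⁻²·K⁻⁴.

Without shield: q₀ = σΔ(T⁴)/(1/ε₁+1/ε₂−1) with denominator 11.24.
With shield the two gaps are in series; the resistances add: (1/ε₁+1/ε_s−1)+(1/ε_s+1/ε₂−1) = 9.192+6.045 = 15.24.
Heat-flux ratio q₀/q = 15.24/11.24.

factor ≈ 1.36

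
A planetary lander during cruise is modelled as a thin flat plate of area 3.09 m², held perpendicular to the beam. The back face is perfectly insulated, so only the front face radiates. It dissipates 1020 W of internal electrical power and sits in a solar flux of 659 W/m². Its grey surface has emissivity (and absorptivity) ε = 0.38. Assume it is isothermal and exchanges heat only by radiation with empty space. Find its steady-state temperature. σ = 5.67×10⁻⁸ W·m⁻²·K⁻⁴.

At steady state, absorbed solar power + internal power = radiated power.
Absorbed: α·S·A_cross = 0.38·659·3.090 = 773.8 W (cross-section A).
Total input = 773.8 + 1020 = 1794 W.
Radiated: εσ·A_surf·T⁴ with A_surf = A = 3.090 m².
T⁴ = 1794/(0.38·5.67×10⁻⁸·3.090) = 2.694×10¹⁰ K⁴.

T ≈ 405 K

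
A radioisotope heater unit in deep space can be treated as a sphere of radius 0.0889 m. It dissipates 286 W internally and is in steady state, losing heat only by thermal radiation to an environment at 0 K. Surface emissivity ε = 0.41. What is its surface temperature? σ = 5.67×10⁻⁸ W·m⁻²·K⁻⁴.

Steady state: internal power = radiated power, P = εσA T⁴.
Radiating area A = 4πr² = 0.09931 m².
T⁴ = P/(εσA) = 286/(0.41·5.67×10⁻⁸·0.09931) = 1.239×10¹¹ K⁴.
T = (1.239×10¹¹)^(1/4).

T ≈ 593 K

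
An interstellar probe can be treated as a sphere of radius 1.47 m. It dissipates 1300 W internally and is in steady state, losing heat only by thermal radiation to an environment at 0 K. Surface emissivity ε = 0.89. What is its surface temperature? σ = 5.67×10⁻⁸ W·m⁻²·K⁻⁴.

Steady state: internal power = radiated power, P = εσA T⁴.
Radiating area A = 4πr² = 27.15 m².
T⁴ = P/(εσA) = 1300/(0.89·5.67×10⁻⁸·27.15) = 9.487×10⁸ K⁴.
T = (9.487×10⁸)^(1/4).

T ≈ 176 K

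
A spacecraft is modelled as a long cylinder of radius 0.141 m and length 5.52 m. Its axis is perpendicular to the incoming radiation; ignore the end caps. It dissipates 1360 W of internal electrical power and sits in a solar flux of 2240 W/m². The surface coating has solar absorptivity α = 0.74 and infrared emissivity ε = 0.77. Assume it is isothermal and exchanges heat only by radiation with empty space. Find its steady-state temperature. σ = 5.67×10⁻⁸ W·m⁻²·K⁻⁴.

At steady state, absorbed solar power + internal power = radiated power.
Absorbed: α·S·A_cross = 0.74·2240·1.557 = 2580 W (cross-section 2rL).
Total input = 2580 + 1360 = 3940 W.
Radiated: εσ·A_surf·T⁴ with A_surf = 2πrL = 4.890 m².
T⁴ = 3940/(0.77·5.67×10⁻⁸·4.890) = 1.846×10¹⁰ K⁴.

T ≈ 369 K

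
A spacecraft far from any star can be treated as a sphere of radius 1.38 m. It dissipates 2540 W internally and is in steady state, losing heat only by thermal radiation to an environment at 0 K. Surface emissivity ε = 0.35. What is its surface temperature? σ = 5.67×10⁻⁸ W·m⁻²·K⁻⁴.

T ≈ 270 K

Steady state: internal power = radiated power, P = εσA T⁴.
Radiating area A = 4πr² = 23.93 m².
T⁴ = P/(εσA) = 2540/(0.35·5.67×10⁻⁸·23.93) = 5.348×10⁹ K⁴.
T = (5.348×10⁹)^(1/4).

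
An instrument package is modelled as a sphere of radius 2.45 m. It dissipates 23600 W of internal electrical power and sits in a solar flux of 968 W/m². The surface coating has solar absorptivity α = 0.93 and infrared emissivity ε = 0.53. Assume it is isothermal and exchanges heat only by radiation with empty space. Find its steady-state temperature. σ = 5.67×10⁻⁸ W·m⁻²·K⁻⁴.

T ≈ 366 K

At steady state, absorbed solar power + internal power = radiated power.
Absorbed: α·S·A_cross = 0.93·968·18.86 = 16980 W (cross-section πr²).
Total input = 16980 + 23600 = 40580 W.
Radiated: εσ·A_surf·T⁴ with A_surf = 4πr² = 75.43 m².
T⁴ = 40580/(0.53·5.67×10⁻⁸·75.43) = 1.790×10¹⁰ K⁴.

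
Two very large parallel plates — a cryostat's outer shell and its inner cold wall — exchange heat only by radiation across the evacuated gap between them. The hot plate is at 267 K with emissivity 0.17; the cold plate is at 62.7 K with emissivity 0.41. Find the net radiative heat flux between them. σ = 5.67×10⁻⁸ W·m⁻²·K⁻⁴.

q ≈ 39.2 W/m²

For two infinite grey parallel plates, q = σ(T₁⁴ − T₂⁴)/(1/ε₁ + 1/ε₂ − 1).
T₁⁴ − T₂⁴ = 5.082×10⁹ − 1.546×10⁷ = 5.067×10⁹ K⁴.
1/ε₁ + 1/ε₂ − 1 = 5.882 + 2.439 − 1 = 7.321.
q = 5.67×10⁻⁸ × 5.067×10⁹ / 7.321.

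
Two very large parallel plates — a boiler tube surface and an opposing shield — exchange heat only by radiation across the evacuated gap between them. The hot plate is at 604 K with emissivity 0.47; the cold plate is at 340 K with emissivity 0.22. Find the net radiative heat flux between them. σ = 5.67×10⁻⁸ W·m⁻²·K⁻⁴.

For two infinite grey parallel plates, q = σ(T₁⁴ − T₂⁴)/(1/ε₁ + 1/ε₂ − 1).
T₁⁴ − T₂⁴ = 1.331×10¹¹ − 1.336×10¹⁰ = 1.197×10¹¹ K⁴.
1/ε₁ + 1/ε₂ − 1 = 2.128 + 4.545 − 1 = 5.673.
q = 5.67×10⁻⁸ × 1.197×10¹¹ / 5.673.

q ≈ 1200 W/m²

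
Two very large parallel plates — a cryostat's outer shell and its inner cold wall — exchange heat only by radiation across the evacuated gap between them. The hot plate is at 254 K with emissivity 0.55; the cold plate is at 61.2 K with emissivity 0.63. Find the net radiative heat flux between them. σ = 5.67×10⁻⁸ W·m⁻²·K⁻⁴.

For two infinite grey parallel plates, q = σ(T₁⁴ − T₂⁴)/(1/ε₁ + 1/ε₂ − 1).
T₁⁴ − T₂⁴ = 4.162×10⁹ − 1.403×10⁷ = 4.148×10⁹ K⁴.
1/ε₁ + 1/ε₂ − 1 = 1.818 + 1.587 − 1 = 2.405.
q = 5.67×10⁻⁸ × 4.148×10⁹ / 2.405.

q ≈ 97.8 W/m²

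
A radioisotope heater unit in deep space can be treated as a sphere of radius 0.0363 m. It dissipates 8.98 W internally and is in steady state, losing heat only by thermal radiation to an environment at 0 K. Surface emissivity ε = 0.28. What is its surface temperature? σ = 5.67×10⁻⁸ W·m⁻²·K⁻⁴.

Steady state: internal power = radiated power, P = εσA T⁴.
Radiating area A = 4πr² = 0.01656 m².
T⁴ = P/(εσA) = 8.98/(0.28·5.67×10⁻⁸·0.01656) = 3.416×10¹⁰ K⁴.
T = (3.416×10¹⁰)^(1/4).

T ≈ 430 K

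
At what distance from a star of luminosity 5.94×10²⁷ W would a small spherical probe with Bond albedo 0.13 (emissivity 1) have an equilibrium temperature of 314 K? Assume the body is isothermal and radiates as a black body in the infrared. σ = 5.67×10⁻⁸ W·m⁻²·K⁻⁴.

d ≈ 4.32×10¹¹ m

For an isothermal black-emitting sphere, (1−a)S·πr² = σ·4πr²·T⁴ ⇒ S = 4σT⁴/(1−a).
S = 4·5.67×10⁻⁸·(314)⁴/0.870 = 2534 W/m².
Flux falls as S = L/(4πd²), so d = √(L/(4πS)) = √(5.94×10²⁷/(4π·2534)).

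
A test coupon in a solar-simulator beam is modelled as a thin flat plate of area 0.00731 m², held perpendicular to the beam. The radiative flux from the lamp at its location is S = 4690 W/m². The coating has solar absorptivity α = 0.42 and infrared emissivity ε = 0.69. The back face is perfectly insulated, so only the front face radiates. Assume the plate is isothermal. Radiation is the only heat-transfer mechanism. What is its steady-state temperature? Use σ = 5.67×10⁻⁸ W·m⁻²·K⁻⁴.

T ≈ 474 K

At equilibrium, absorbed power = emitted power.
Absorbing cross-section = A = 0.007310 m²; emitting surface = A = 0.007310 m² (ratio 1).
αS·A_cross = εσ·A_surf·T⁴  ⇒  T⁴ = αS/(ε·1σ).
T⁴ = 0.420·4690/(0.69·1·5.67×10⁻⁸) = 5.035×10¹⁰ K⁴.
T = (5.035×10¹⁰)^(1/4).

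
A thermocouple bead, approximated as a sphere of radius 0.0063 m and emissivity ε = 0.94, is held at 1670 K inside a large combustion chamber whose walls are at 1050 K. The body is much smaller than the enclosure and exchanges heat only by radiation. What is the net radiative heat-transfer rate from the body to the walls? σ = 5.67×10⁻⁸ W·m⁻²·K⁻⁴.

For a small grey body in a large enclosure: P_net = εσA(T_body⁴ − T_wall⁴).
A = 4πr² = 4.988×10⁻⁴ m²; T_body⁴ − T_wall⁴ = 7.778×10¹² − 1.216×10¹² = 6.562×10¹² K⁴.
|P_net| = 0.94·5.67×10⁻⁸·4.988×10⁻⁴·6.562×10¹².

P_net ≈ 174 W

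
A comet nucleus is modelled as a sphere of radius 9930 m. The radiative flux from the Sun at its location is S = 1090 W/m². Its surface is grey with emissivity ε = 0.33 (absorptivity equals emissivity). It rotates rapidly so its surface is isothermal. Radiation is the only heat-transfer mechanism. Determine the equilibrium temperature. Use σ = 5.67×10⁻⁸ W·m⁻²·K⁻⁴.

T ≈ 263 K

At equilibrium, absorbed power = emitted power.
Absorbing cross-section = πr² = 3.098×10⁸ m²; emitting surface = 4πr² = 1.239×10⁹ m² (ratio 4).
εS·A_cross = εσ·A_surf·T⁴  ⇒  T⁴ = S/(4σ)   (ε cancels).
T⁴ = 1090/(4·5.67×10⁻⁸) = 4.806×10⁹ K⁴.
T = (4.806×10⁹)^(1/4).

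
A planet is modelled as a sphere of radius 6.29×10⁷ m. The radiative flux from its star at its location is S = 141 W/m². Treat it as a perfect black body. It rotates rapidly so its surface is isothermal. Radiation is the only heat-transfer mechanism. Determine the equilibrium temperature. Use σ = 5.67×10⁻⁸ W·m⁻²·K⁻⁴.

T ≈ 158 K

At equilibrium, absorbed power = emitted power.
Absorbing cross-section = πr² = 1.243×10¹⁶ m²; emitting surface = 4πr² = 4.972×10¹⁶ m² (ratio 4).
S·A_cross = εσ·A_surf·T⁴  ⇒  T⁴ = S/(4σ).
T⁴ = 1.00·141/(4·5.67×10⁻⁸) = 6.217×10⁸ K⁴.
T = (6.217×10⁸)^(1/4).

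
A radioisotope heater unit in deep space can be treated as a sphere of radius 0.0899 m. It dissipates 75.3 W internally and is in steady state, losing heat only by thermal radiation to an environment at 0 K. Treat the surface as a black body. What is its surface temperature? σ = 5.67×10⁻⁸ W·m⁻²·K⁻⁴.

T ≈ 338 K

Steady state: internal power = radiated power, P = εσA T⁴.
Radiating area A = 4πr² = 0.1016 m².
T⁴ = P/(εσA) = 75.3/(1.0·5.67×10⁻⁸·0.1016) = 1.308×10¹⁰ K⁴.
T = (1.308×10¹⁰)^(1/4).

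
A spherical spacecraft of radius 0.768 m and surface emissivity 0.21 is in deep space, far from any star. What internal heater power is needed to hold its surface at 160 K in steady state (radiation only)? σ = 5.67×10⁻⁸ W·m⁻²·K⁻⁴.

P = εσ·4πr²·T⁴.
4πr² = 7.412 m²; T⁴ = 6.554×10⁸ K⁴.
P = 0.21·5.67×10⁻⁸·7.412·6.554×10⁸.

P ≈ 57.8 W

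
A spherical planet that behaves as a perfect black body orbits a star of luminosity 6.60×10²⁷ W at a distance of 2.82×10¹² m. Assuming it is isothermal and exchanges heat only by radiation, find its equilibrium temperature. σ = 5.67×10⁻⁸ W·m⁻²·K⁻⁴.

First find the stellar flux at distance d: S = L/(4πd²) = 6.60×10²⁷/(4π·(2.82×10¹²)²) = 66.04 W/m².
For an isothermal sphere, absorbed (1−a)S·πr² = emitted σ·4πr²·T⁴, so T⁴ = (1−a)S/(4σ).
T⁴ = 1.00·66.04/(4·5.67×10⁻⁸) = 2.912×10⁸ K⁴.

T ≈ 131 K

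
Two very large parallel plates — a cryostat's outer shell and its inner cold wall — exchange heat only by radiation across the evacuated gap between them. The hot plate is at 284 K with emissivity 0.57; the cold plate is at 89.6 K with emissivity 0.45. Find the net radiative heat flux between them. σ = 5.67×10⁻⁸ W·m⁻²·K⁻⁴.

q ≈ 123 W/m²

For two infinite grey parallel plates, q = σ(T₁⁴ − T₂⁴)/(1/ε₁ + 1/ε₂ − 1).
T₁⁴ − T₂⁴ = 6.505×10⁹ − 6.445×10⁷ = 6.441×10⁹ K⁴.
1/ε₁ + 1/ε₂ − 1 = 1.754 + 2.222 − 1 = 2.977.
q = 5.67×10⁻⁸ × 6.441×10⁹ / 2.977.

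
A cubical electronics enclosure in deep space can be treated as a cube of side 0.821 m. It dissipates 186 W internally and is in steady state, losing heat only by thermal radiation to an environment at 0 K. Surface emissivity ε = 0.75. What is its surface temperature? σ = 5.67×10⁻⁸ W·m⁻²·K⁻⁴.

Steady state: internal power = radiated power, P = εσA T⁴.
Radiating area A = 6L² = 4.044 m².
T⁴ = P/(εσA) = 186/(0.75·5.67×10⁻⁸·4.044) = 1.082×10⁹ K⁴.
T = (1.082×10⁹)^(1/4).

T ≈ 181 K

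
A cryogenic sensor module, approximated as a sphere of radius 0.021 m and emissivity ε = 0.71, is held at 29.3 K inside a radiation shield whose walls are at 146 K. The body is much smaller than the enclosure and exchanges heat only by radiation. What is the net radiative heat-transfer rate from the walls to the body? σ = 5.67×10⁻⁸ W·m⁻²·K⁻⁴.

For a small grey body in a large enclosure: P_net = εσA(T_body⁴ − T_wall⁴).
A = 4πr² = 0.005542 m²; T_body⁴ − T_wall⁴ = 7.370×10⁵ − 4.544×10⁸ = -4.536×10⁸ K⁴.
|P_net| = 0.71·5.67×10⁻⁸·0.005542·4.536×10⁸.

P_net ≈ 0.101 W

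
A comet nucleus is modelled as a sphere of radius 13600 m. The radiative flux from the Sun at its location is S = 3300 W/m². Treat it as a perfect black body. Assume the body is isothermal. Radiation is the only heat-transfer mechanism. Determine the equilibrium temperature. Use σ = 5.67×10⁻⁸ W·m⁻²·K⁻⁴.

T ≈ 347 K

At equilibrium, absorbed power = emitted power.
Absorbing cross-section = πr² = 5.811×10⁸ m²; emitting surface = 4πr² = 2.324×10⁹ m² (ratio 4).
S·A_cross = εσ·A_surf·T⁴  ⇒  T⁴ = S/(4σ).
T⁴ = 1.00·3300/(4·5.67×10⁻⁸) = 1.455×10¹⁰ K⁴.
T = (1.455×10¹⁰)^(1/4).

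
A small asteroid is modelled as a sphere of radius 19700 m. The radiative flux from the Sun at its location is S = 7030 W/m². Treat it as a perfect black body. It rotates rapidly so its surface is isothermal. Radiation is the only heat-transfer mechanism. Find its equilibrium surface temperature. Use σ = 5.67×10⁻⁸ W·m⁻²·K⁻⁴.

At equilibrium, absorbed power = emitted power.
Absorbing cross-section = πr² = 1.219×10⁹ m²; emitting surface = 4πr² = 4.877×10⁹ m² (ratio 4).
S·A_cross = εσ·A_surf·T⁴  ⇒  T⁴ = S/(4σ).
T⁴ = 1.00·7030/(4·5.67×10⁻⁸) = 3.100×10¹⁰ K⁴.
T = (3.100×10¹⁰)^(1/4).

T ≈ 420 K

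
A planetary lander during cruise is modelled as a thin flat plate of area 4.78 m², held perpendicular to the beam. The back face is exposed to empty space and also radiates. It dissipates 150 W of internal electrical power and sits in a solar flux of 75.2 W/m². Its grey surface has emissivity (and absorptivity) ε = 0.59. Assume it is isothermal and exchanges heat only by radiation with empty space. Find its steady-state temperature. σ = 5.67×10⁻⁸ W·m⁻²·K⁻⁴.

At steady state, absorbed solar power + internal power = radiated power.
Absorbed: α·S·A_cross = 0.59·75.2·4.780 = 212.1 W (cross-section A).
Total input = 212.1 + 150 = 362.1 W.
Radiated: εσ·A_surf·T⁴ with A_surf = 2A = 9.560 m².
T⁴ = 362.1/(0.59·5.67×10⁻⁸·9.560) = 1.132×10⁹ K⁴.

T ≈ 183 K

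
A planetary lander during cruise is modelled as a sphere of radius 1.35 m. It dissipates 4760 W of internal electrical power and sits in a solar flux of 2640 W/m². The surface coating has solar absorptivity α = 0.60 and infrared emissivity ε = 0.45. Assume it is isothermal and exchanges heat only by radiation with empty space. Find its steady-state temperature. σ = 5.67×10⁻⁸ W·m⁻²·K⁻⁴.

At steady state, absorbed solar power + internal power = radiated power.
Absorbed: α·S·A_cross = 0.60·2640·5.726 = 9069 W (cross-section πr²).
Total input = 9069 + 4760 = 13830 W.
Radiated: εσ·A_surf·T⁴ with A_surf = 4πr² = 22.90 m².
T⁴ = 13830/(0.45·5.67×10⁻⁸·22.90) = 2.367×10¹⁰ K⁴.

T ≈ 392 K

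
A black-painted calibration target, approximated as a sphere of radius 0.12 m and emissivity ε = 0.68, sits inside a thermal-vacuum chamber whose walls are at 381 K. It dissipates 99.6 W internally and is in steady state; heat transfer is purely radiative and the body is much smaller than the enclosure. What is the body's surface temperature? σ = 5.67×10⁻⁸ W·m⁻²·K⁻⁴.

For a small grey body in a large enclosure, net radiated power = εσA(T⁴ − T_w⁴).
Steady state: P = εσA(T⁴ − T_w⁴) with A = 4πr² = 0.1810 m².
T⁴ = P/(εσA) + T_w⁴ = 99.6/(0.68·5.67×10⁻⁸·0.1810) + (381)⁴
    = 1.428×10¹⁰ + 2.107×10¹⁰ = 3.535×10¹⁰ K⁴.

T ≈ 434 K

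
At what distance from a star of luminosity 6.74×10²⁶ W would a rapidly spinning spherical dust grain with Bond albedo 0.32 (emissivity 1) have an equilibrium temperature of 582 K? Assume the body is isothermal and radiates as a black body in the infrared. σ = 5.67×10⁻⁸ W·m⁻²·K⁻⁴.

d ≈ 3.74×10¹⁰ m

For an isothermal black-emitting sphere, (1−a)S·πr² = σ·4πr²·T⁴ ⇒ S = 4σT⁴/(1−a).
S = 4·5.67×10⁻⁸·(582)⁴/0.680 = 38270 W/m².
Flux falls as S = L/(4πd²), so d = √(L/(4πS)) = √(6.74×10²⁶/(4π·38270)).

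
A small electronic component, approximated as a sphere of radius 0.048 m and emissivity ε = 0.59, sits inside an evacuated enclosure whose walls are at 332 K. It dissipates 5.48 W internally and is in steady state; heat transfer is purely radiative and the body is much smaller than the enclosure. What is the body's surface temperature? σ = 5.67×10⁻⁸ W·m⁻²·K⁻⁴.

For a small grey body in a large enclosure, net radiated power = εσA(T⁴ − T_w⁴).
Steady state: P = εσA(T⁴ − T_w⁴) with A = 4πr² = 0.02895 m².
T⁴ = P/(εσA) + T_w⁴ = 5.48/(0.59·5.67×10⁻⁸·0.02895) + (332)⁴
    = 5.658×10⁹ + 1.215×10¹⁰ = 1.781×10¹⁰ K⁴.

T ≈ 365 K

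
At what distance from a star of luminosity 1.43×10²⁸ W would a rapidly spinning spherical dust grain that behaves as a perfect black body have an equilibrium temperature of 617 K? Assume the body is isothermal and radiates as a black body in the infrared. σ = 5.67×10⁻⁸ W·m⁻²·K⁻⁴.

For an isothermal black-emitting sphere, (1−a)S·πr² = σ·4πr²·T⁴ ⇒ S = 4σT⁴/(1−a).
S = 4·5.67×10⁻⁸·(617)⁴/1.00 = 32870 W/m².
Flux falls as S = L/(4πd²), so d = √(L/(4πS)) = √(1.43×10²⁸/(4π·32870)).

d ≈ 1.86×10¹¹ m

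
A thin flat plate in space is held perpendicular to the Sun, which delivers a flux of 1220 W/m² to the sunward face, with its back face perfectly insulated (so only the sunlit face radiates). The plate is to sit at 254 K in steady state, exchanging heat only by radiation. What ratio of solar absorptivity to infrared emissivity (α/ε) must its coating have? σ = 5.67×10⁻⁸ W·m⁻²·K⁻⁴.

α/ε ≈ 0.193

Balance: αS·A = εσ·1A·T⁴ ⇒ α/ε = σT⁴/S.
α/ε = 5.67×10⁻⁸·(254)⁴/1220 = 5.67×10⁻⁸·4.162×10⁹/1220.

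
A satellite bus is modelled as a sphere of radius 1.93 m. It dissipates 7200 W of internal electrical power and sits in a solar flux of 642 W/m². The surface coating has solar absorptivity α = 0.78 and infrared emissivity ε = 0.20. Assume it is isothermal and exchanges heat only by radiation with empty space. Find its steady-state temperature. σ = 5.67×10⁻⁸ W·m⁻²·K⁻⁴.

T ≈ 396 K

At steady state, absorbed solar power + internal power = radiated power.
Absorbed: α·S·A_cross = 0.78·642·11.70 = 5860 W (cross-section πr²).
Total input = 5860 + 7200 = 13060 W.
Radiated: εσ·A_surf·T⁴ with A_surf = 4πr² = 46.81 m².
T⁴ = 13060/(0.20·5.67×10⁻⁸·46.81) = 2.460×10¹⁰ K⁴.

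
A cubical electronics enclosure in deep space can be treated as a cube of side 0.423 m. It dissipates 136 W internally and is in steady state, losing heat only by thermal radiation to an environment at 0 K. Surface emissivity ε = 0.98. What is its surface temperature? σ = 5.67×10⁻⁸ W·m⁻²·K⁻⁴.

Steady state: internal power = radiated power, P = εσA T⁴.
Radiating area A = 6L² = 1.074 m².
T⁴ = P/(εσA) = 136/(0.98·5.67×10⁻⁸·1.074) = 2.280×10⁹ K⁴.
T = (2.280×10⁹)^(1/4).

T ≈ 219 K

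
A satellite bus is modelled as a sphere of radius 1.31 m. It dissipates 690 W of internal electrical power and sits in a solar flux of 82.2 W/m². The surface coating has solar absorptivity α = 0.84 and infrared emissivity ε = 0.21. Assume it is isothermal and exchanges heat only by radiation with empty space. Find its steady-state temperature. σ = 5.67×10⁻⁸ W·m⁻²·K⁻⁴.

At steady state, absorbed solar power + internal power = radiated power.
Absorbed: α·S·A_cross = 0.84·82.2·5.391 = 372.3 W (cross-section πr²).
Total input = 372.3 + 690 = 1062 W.
Radiated: εσ·A_surf·T⁴ with A_surf = 4πr² = 21.57 m².
T⁴ = 1062/(0.21·5.67×10⁻⁸·21.57) = 4.137×10⁹ K⁴.

T ≈ 254 K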